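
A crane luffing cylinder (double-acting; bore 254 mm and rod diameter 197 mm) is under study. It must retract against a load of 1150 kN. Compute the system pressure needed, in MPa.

P ≈ 57.0 MPa

Rod-side annular area A_ann = π/4 × (254² − 197²) = 20190 mm^2
Retraction: pressure acts on the annular area.
P = F / A = 1150 kN / A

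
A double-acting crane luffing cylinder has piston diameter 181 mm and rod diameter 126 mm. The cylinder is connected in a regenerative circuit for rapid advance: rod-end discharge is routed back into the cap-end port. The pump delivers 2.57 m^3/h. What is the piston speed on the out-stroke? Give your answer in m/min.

In regeneration the rod-end outflow joins the pump flow into the cap end, so the net volume the pump must supply per unit advance equals the rod cross-section area.
Rod cross-section A_rod = π/4 × (126 mm)² = 12470 mm^2
v = Q_pump / A_rod

v ≈ 3.44 m/min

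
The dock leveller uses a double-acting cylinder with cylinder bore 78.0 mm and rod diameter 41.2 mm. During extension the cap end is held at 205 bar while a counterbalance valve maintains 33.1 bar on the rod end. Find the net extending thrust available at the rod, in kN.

F ≈ 86.6 kN

Cap-side area A_cap = π/4 × (78.0 mm)² = 4778 mm^2
Rod-side annular area A_ann = π/4 × (78.0² − 41.2²) = 3445 mm^2
Net thrust = P_cap·A_cap − P_rod·A_ann = 97.96 kN − 11.40 kN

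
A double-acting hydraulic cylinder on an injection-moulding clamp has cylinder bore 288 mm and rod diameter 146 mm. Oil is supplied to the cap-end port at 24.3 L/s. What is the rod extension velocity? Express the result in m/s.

Cap-side area A_cap = π/4 × (288 mm)² = 65140 mm^2
v = Q / A

v ≈ 0.373 m/s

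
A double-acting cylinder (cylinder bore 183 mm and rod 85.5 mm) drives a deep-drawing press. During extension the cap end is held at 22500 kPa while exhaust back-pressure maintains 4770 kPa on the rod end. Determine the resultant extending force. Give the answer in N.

F ≈ 4.94e5 N

Cap-side area A_cap = π/4 × (183 mm)² = 26300 mm^2
Rod-side annular area A_ann = π/4 × (183² − 85.5²) = 20560 mm^2
Net thrust = P_cap·A_cap − P_rod·A_ann = 5.918e5 N − 98070 N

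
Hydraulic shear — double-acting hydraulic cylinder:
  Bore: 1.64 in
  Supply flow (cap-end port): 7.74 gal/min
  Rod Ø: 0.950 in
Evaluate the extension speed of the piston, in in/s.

v ≈ 14.1 in/s

Cap-side area A_cap = π/4 × (1.64 in)² = 2.112 in^2
v = Q / A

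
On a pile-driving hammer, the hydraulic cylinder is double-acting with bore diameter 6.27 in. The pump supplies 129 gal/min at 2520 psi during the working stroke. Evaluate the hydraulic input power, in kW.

W ≈ 141 kW

Hydraulic power = P × Q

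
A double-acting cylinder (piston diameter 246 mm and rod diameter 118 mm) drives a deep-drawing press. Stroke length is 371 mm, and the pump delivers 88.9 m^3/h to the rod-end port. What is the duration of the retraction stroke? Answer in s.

t ≈ 0.550 s

Rod-side annular area A_ann = π/4 × (246² − 118²) = 36590 mm^2
Swept volume V = A × L; t = V / Q = A·L / Q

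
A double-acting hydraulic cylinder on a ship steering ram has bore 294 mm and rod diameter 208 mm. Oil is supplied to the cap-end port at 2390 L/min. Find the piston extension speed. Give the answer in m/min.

v ≈ 35.2 m/min

Cap-side area A_cap = π/4 × (294 mm)² = 67890 mm^2
v = Q / A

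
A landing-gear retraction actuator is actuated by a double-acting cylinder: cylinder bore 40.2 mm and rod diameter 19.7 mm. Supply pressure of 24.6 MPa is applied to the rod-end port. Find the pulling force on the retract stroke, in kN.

F ≈ 23.7 kN

Rod-side annular area A_ann = π/4 × (40.2² − 19.7²) = 964.4 mm^2
On retraction the pressure acts on the annular area (bore minus rod).
F = P × A_ann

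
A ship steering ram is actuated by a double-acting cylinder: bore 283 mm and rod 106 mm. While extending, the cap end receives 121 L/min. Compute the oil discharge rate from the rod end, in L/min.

Q_out ≈ 104 L/min

Cap-side area A_cap = π/4 × (283 mm)² = 62900 mm^2
Rod-side annular area A_ann = π/4 × (283² − 106²) = 54080 mm^2
Piston speed v = Q_in/A_cap; rod-end outflow Q_out = v × A_ann = Q_in × A_ann/A_cap.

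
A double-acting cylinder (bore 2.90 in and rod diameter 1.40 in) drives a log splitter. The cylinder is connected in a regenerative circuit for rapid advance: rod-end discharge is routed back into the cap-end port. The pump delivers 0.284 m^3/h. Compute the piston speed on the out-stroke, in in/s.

v ≈ 3.13 in/s

In regeneration the rod-end outflow joins the pump flow into the cap end, so the net volume the pump must supply per unit advance equals the rod cross-section area.
Rod cross-section A_rod = π/4 × (1.40 in)² = 1.539 in^2
v = Q_pump / A_rod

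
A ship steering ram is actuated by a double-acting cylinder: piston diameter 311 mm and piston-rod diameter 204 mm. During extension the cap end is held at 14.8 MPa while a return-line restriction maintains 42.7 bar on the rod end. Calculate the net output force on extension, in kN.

F ≈ 939 kN

Cap-side area A_cap = π/4 × (311 mm)² = 75960 mm^2
Rod-side annular area A_ann = π/4 × (311² − 204²) = 43280 mm^2
Net thrust = P_cap·A_cap − P_rod·A_ann = 1124 kN − 184.8 kN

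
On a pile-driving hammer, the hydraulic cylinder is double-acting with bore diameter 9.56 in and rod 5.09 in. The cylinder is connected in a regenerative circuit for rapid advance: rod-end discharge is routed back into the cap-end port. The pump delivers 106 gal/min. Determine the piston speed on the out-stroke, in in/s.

In regeneration the rod-end outflow joins the pump flow into the cap end, so the net volume the pump must supply per unit advance equals the rod cross-section area.
Rod cross-section A_rod = π/4 × (5.09 in)² = 20.35 in^2
v = Q_pump / A_rod

v ≈ 20.1 in/s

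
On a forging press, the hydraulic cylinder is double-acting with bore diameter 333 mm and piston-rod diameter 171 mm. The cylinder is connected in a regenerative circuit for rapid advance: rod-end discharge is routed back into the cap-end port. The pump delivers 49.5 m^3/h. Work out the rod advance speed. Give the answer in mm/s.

v ≈ 599 mm/s

In regeneration the rod-end outflow joins the pump flow into the cap end, so the net volume the pump must supply per unit advance equals the rod cross-section area.
Rod cross-section A_rod = π/4 × (171 mm)² = 22970 mm^2
v = Q_pump / A_rod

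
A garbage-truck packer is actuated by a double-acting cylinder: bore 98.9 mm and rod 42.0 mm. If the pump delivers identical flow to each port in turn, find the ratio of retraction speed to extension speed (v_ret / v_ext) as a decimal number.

v_ret/v_ext ≈ 1.22

Cap-side area A_cap = π/4 × (98.9 mm)² = 7682 mm^2
Rod-side annular area A_ann = π/4 × (98.9² − 42.0²) = 6297 mm^2
For equal Q, v ∝ 1/A, so v_ret/v_ext = A_cap/A_ann.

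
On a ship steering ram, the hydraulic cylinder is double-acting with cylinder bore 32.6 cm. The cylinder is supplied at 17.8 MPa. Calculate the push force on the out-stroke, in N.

F ≈ 1.49e6 N

Cap-side area A_cap = π/4 × (32.6 cm)² = 834.7 cm^2
F = P × A_cap = 17.8 MPa × A_cap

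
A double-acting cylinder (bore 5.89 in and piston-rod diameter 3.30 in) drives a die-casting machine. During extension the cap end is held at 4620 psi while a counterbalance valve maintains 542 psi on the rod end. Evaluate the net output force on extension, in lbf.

Cap-side area A_cap = π/4 × (5.89 in)² = 27.25 in^2
Rod-side annular area A_ann = π/4 × (5.89² − 3.30²) = 18.69 in^2
Net thrust = P_cap·A_cap − P_rod·A_ann = 1.259e5 lbf − 10130 lbf

F ≈ 1.16e5 lbf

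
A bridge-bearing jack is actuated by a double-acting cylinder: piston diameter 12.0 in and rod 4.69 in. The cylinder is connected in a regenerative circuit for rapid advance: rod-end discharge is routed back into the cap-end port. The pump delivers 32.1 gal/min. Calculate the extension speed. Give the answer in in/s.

In regeneration the rod-end outflow joins the pump flow into the cap end, so the net volume the pump must supply per unit advance equals the rod cross-section area.
Rod cross-section A_rod = π/4 × (4.69 in)² = 17.28 in^2
v = Q_pump / A_rod

v ≈ 7.15 in/s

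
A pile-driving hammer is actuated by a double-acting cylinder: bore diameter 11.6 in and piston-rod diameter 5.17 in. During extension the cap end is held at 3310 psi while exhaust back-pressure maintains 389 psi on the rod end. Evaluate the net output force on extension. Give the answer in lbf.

F ≈ 3.17e5 lbf

Cap-side area A_cap = π/4 × (11.6 in)² = 105.7 in^2
Rod-side annular area A_ann = π/4 × (11.6² − 5.17²) = 84.69 in^2
Net thrust = P_cap·A_cap − P_rod·A_ann = 3.498e5 lbf − 32940 lbf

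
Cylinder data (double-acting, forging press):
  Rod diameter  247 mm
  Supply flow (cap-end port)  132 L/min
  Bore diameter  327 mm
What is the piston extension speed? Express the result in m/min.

v ≈ 1.57 m/min

Cap-side area A_cap = π/4 × (327 mm)² = 83980 mm^2
v = Q / A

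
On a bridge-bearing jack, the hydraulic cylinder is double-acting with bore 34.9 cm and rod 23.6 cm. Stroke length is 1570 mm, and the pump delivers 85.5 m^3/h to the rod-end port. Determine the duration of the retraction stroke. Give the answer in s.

Rod-side annular area A_ann = π/4 × (34.9² − 23.6²) = 519.2 cm^2
Swept volume V = A × L; t = V / Q = A·L / Q

t ≈ 3.43 s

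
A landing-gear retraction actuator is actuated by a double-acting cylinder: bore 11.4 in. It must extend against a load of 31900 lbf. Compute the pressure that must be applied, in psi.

Cap-side area A_cap = π/4 × (11.4 in)² = 102.1 in^2
P = F / A = 31900 lbf / A

P ≈ 313 psi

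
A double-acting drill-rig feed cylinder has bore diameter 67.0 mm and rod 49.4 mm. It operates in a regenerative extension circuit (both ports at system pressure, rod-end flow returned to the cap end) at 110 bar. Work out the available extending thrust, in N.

With equal pressure on both faces, forces on the annular region cancel; the net push is pressure × rod cross-section.
Rod cross-section A_rod = π/4 × (49.4 mm)² = 1917 mm^2
F = P × A_rod

F ≈ 21100 N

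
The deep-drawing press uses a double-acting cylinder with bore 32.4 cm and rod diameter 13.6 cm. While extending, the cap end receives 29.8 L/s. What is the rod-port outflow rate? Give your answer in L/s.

Q_out ≈ 24.5 L/s

Cap-side area A_cap = π/4 × (32.4 cm)² = 824.5 cm^2
Rod-side annular area A_ann = π/4 × (32.4² − 13.6²) = 679.2 cm^2
Piston speed v = Q_in/A_cap; rod-end outflow Q_out = v × A_ann = Q_in × A_ann/A_cap.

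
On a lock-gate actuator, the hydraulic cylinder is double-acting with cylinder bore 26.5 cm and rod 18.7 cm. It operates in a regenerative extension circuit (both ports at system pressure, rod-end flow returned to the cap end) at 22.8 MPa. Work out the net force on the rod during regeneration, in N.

F ≈ 6.26e5 N

With equal pressure on both faces, forces on the annular region cancel; the net push is pressure × rod cross-section.
Rod cross-section A_rod = π/4 × (18.7 cm)² = 274.6 cm^2
F = P × A_rod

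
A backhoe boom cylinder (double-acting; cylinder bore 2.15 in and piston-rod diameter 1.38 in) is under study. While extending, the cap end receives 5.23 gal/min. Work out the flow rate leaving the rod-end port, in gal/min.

Q_out ≈ 3.08 gal/min

Cap-side area A_cap = π/4 × (2.15 in)² = 3.631 in^2
Rod-side annular area A_ann = π/4 × (2.15² − 1.38²) = 2.135 in^2
Piston speed v = Q_in/A_cap; rod-end outflow Q_out = v × A_ann = Q_in × A_ann/A_cap.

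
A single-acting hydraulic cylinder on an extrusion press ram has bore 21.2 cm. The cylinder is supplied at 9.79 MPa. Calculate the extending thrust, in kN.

Cap-side area A_cap = π/4 × (21.2 cm)² = 353.0 cm^2
F = P × A_cap = 9.79 MPa × A_cap

F ≈ 346 kN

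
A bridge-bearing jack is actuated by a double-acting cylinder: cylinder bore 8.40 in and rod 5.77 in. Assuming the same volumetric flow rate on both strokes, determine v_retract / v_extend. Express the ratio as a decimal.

Cap-side area A_cap = π/4 × (8.40 in)² = 55.42 in^2
Rod-side annular area A_ann = π/4 × (8.40² − 5.77²) = 29.27 in^2
For equal Q, v ∝ 1/A, so v_ret/v_ext = A_cap/A_ann.

v_ret/v_ext ≈ 1.89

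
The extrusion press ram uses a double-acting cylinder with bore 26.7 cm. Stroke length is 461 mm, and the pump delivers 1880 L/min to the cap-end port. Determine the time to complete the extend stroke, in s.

t ≈ 0.824 s

Cap-side area A_cap = π/4 × (26.7 cm)² = 559.9 cm^2
Swept volume V = A × L; t = V / Q = A·L / Q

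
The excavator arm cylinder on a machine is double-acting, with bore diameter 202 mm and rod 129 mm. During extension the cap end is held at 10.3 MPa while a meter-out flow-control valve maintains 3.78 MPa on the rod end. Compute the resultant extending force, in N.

Cap-side area A_cap = π/4 × (202 mm)² = 32050 mm^2
Rod-side annular area A_ann = π/4 × (202² − 129²) = 18980 mm^2
Net thrust = P_cap·A_cap − P_rod·A_ann = 3.301e5 N − 71740 N

F ≈ 2.58e5 N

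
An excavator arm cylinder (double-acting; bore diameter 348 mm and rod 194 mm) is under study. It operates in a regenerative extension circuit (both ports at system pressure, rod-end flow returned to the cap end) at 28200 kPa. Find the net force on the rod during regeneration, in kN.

F ≈ 834 kN

With equal pressure on both faces, forces on the annular region cancel; the net push is pressure × rod cross-section.
Rod cross-section A_rod = π/4 × (194 mm)² = 29560 mm^2
F = P × A_rod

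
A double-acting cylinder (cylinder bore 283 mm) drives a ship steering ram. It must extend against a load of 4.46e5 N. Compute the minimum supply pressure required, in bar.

P ≈ 70.9 bar

Cap-side area A_cap = π/4 × (283 mm)² = 62900 mm^2
P = F / A = 4.46e5 N / A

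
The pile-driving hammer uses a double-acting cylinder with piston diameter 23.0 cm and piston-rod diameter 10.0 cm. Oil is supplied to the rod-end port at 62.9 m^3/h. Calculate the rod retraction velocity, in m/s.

Rod-side annular area A_ann = π/4 × (23.0² − 10.0²) = 336.9 cm^2
Flow into the rod-end port fills the annular volume.
v = Q / A

v ≈ 0.519 m/s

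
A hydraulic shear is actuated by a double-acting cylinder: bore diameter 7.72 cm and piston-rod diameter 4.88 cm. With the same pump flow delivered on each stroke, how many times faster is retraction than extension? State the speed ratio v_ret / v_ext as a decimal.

Cap-side area A_cap = π/4 × (7.72 cm)² = 46.81 cm^2
Rod-side annular area A_ann = π/4 × (7.72² − 4.88²) = 28.10 cm^2
For equal Q, v ∝ 1/A, so v_ret/v_ext = A_cap/A_ann.

v_ret/v_ext ≈ 1.67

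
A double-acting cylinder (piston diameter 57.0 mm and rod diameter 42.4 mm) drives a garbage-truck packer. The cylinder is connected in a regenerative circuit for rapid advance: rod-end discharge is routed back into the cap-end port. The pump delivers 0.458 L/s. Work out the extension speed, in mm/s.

In regeneration the rod-end outflow joins the pump flow into the cap end, so the net volume the pump must supply per unit advance equals the rod cross-section area.
Rod cross-section A_rod = π/4 × (42.4 mm)² = 1412 mm^2
v = Q_pump / A_rod

v ≈ 324 mm/s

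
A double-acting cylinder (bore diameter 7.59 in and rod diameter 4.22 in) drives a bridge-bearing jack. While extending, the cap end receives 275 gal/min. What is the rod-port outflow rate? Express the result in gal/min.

Q_out ≈ 190 gal/min

Cap-side area A_cap = π/4 × (7.59 in)² = 45.25 in^2
Rod-side annular area A_ann = π/4 × (7.59² − 4.22²) = 31.26 in^2
Piston speed v = Q_in/A_cap; rod-end outflow Q_out = v × A_ann = Q_in × A_ann/A_cap.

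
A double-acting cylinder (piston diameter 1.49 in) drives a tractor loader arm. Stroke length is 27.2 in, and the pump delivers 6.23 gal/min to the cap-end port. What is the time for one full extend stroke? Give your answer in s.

t ≈ 1.98 s

Cap-side area A_cap = π/4 × (1.49 in)² = 1.744 in^2
Swept volume V = A × L; t = V / Q = A·L / Q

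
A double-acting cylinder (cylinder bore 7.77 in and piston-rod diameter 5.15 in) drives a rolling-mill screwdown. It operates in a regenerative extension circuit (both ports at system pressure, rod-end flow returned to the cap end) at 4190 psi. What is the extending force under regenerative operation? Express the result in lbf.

F ≈ 87300 lbf

With equal pressure on both faces, forces on the annular region cancel; the net push is pressure × rod cross-section.
Rod cross-section A_rod = π/4 × (5.15 in)² = 20.83 in^2
F = P × A_rod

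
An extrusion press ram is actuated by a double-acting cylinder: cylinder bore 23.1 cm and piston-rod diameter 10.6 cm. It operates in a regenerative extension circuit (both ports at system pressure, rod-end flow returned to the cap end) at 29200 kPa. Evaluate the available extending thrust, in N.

F ≈ 2.58e5 N

With equal pressure on both faces, forces on the annular region cancel; the net push is pressure × rod cross-section.
Rod cross-section A_rod = π/4 × (10.6 cm)² = 88.25 cm^2
F = P × A_rod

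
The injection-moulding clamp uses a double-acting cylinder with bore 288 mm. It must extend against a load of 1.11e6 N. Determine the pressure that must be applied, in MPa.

Cap-side area A_cap = π/4 × (288 mm)² = 65140 mm^2
P = F / A = 1.11e6 N / A

P ≈ 17.0 MPa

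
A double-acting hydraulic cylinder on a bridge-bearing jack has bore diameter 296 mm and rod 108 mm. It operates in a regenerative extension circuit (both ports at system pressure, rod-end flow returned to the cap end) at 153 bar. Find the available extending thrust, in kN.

With equal pressure on both faces, forces on the annular region cancel; the net push is pressure × rod cross-section.
Rod cross-section A_rod = π/4 × (108 mm)² = 9161 mm^2
F = P × A_rod

F ≈ 140 kN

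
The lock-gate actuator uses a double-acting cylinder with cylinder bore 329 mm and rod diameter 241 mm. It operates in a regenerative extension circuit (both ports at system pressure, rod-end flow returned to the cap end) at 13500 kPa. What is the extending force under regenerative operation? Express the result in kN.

F ≈ 616 kN

With equal pressure on both faces, forces on the annular region cancel; the net push is pressure × rod cross-section.
Rod cross-section A_rod = π/4 × (241 mm)² = 45620 mm^2
F = P × A_rod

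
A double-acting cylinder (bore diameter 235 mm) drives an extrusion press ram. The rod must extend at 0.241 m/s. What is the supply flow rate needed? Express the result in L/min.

Cap-side area A_cap = π/4 × (235 mm)² = 43370 mm^2
Q = A × v

Q ≈ 627 L/min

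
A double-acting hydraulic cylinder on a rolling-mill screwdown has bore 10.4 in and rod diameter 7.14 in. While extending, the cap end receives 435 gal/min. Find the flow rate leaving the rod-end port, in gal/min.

Cap-side area A_cap = π/4 × (10.4 in)² = 84.95 in^2
Rod-side annular area A_ann = π/4 × (10.4² − 7.14²) = 44.91 in^2
Piston speed v = Q_in/A_cap; rod-end outflow Q_out = v × A_ann = Q_in × A_ann/A_cap.

Q_out ≈ 230 gal/min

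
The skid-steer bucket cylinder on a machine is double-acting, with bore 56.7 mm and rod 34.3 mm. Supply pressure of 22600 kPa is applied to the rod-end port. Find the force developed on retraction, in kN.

F ≈ 36.2 kN

Rod-side annular area A_ann = π/4 × (56.7² − 34.3²) = 1601 mm^2
On retraction the pressure acts on the annular area (bore minus rod).
F = P × A_ann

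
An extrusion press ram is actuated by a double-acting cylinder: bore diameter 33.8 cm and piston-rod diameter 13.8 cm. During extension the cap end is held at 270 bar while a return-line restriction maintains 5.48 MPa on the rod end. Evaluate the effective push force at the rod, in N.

Cap-side area A_cap = π/4 × (33.8 cm)² = 897.3 cm^2
Rod-side annular area A_ann = π/4 × (33.8² − 13.8²) = 747.7 cm^2
Net thrust = P_cap·A_cap − P_rod·A_ann = 2.423e6 N − 4.097e5 N

F ≈ 2.01e6 N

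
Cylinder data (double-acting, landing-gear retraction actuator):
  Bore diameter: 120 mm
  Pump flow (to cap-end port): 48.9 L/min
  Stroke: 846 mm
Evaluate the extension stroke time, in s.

Cap-side area A_cap = π/4 × (120 mm)² = 11310 mm^2
Swept volume V = A × L; t = V / Q = A·L / Q

t ≈ 11.7 s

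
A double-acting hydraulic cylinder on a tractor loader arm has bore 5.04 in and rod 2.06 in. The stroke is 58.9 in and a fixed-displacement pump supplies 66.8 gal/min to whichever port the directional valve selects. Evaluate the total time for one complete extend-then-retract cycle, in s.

Cap-side area A_cap = π/4 × (5.04 in)² = 19.95 in^2
Rod-side annular area A_ann = π/4 × (5.04² − 2.06²) = 16.62 in^2
t_ext = A_cap·L/Q = 4.569 s
t_ret = A_ann·L/Q = 3.806 s
t_cycle = t_ext + t_ret

t ≈ 8.37 s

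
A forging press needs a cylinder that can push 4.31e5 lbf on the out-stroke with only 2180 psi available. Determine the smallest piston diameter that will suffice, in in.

Extension force acts on the full piston face: F = P × (π/4)D².
D = √(4F / (πP)) = √(4 × 4.31e5 lbf / (π × 2180 psi))

D ≈ 15.9 in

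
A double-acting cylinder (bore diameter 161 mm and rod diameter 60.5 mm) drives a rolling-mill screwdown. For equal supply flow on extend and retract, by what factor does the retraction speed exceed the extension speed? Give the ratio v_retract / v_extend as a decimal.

v_ret/v_ext ≈ 1.16

Cap-side area A_cap = π/4 × (161 mm)² = 20360 mm^2
Rod-side annular area A_ann = π/4 × (161² − 60.5²) = 17480 mm^2
For equal Q, v ∝ 1/A, so v_ret/v_ext = A_cap/A_ann.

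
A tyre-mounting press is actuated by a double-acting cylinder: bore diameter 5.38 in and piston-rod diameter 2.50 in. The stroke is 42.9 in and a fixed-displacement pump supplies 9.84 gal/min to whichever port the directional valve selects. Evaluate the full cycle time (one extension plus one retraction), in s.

Cap-side area A_cap = π/4 × (5.38 in)² = 22.73 in^2
Rod-side annular area A_ann = π/4 × (5.38² − 2.50²) = 17.82 in^2
t_ext = A_cap·L/Q = 25.74 s
t_ret = A_ann·L/Q = 20.18 s
t_cycle = t_ext + t_ret

t ≈ 45.9 s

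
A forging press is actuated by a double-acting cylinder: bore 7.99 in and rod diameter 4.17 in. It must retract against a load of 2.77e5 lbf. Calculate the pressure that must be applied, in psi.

P ≈ 7590 psi

Rod-side annular area A_ann = π/4 × (7.99² − 4.17²) = 36.48 in^2
Retraction: pressure acts on the annular area.
P = F / A = 2.77e5 lbf / A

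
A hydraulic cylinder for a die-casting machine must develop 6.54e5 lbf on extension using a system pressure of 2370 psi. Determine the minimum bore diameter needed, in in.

D ≈ 18.7 in

Extension force acts on the full piston face: F = P × (π/4)D².
D = √(4F / (πP)) = √(4 × 6.54e5 lbf / (π × 2370 psi))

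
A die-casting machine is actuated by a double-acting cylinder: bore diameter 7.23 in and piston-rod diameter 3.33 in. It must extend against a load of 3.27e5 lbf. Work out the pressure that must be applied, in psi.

P ≈ 7960 psi

Cap-side area A_cap = π/4 × (7.23 in)² = 41.06 in^2
P = F / A = 3.27e5 lbf / A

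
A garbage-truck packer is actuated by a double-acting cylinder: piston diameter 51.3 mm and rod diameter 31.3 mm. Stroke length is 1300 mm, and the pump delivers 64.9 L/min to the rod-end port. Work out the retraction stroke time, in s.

t ≈ 1.56 s

Rod-side annular area A_ann = π/4 × (51.3² − 31.3²) = 1297 mm^2
Swept volume V = A × L; t = V / Q = A·L / Q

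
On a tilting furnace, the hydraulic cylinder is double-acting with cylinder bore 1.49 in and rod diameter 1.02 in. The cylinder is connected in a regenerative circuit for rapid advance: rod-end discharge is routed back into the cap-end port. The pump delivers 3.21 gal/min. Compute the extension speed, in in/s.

In regeneration the rod-end outflow joins the pump flow into the cap end, so the net volume the pump must supply per unit advance equals the rod cross-section area.
Rod cross-section A_rod = π/4 × (1.02 in)² = 0.8171 in^2
v = Q_pump / A_rod

v ≈ 15.1 in/s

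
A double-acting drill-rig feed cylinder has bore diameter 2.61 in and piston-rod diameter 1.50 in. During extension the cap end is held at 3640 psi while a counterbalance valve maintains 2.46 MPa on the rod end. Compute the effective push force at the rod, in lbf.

Cap-side area A_cap = π/4 × (2.61 in)² = 5.350 in^2
Rod-side annular area A_ann = π/4 × (2.61² − 1.50²) = 3.583 in^2
Net thrust = P_cap·A_cap − P_rod·A_ann = 19470 lbf − 1278 lbf

F ≈ 18200 lbf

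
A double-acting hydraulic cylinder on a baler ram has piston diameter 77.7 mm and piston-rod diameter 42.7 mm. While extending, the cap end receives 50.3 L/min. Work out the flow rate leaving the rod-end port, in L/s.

Cap-side area A_cap = π/4 × (77.7 mm)² = 4742 mm^2
Rod-side annular area A_ann = π/4 × (77.7² − 42.7²) = 3310 mm^2
Piston speed v = Q_in/A_cap; rod-end outflow Q_out = v × A_ann = Q_in × A_ann/A_cap.

Q_out ≈ 0.585 L/s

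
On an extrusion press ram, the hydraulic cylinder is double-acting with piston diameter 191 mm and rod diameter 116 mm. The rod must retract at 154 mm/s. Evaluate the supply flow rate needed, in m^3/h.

Rod-side annular area A_ann = π/4 × (191² − 116²) = 18080 mm^2
Q = A × v

Q ≈ 10.0 m^3/h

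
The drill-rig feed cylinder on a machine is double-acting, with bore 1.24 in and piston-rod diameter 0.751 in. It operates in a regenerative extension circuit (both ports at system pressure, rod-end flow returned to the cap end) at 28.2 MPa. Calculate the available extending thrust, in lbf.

With equal pressure on both faces, forces on the annular region cancel; the net push is pressure × rod cross-section.
Rod cross-section A_rod = π/4 × (0.751 in)² = 0.4430 in^2
F = P × A_rod

F ≈ 1810 lbf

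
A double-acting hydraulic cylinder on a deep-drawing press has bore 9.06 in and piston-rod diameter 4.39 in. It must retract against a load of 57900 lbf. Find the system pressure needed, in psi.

P ≈ 1170 psi

Rod-side annular area A_ann = π/4 × (9.06² − 4.39²) = 49.33 in^2
Retraction: pressure acts on the annular area.
P = F / A = 57900 lbf / A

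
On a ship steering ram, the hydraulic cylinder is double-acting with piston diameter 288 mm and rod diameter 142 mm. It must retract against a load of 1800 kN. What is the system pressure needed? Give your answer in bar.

Rod-side annular area A_ann = π/4 × (288² − 142²) = 49310 mm^2
Retraction: pressure acts on the annular area.
P = F / A = 1800 kN / A

P ≈ 365 bar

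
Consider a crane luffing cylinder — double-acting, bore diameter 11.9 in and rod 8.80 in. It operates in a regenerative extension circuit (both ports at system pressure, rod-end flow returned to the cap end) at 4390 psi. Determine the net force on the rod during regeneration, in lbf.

With equal pressure on both faces, forces on the annular region cancel; the net push is pressure × rod cross-section.
Rod cross-section A_rod = π/4 × (8.80 in)² = 60.82 in^2
F = P × A_rod

F ≈ 2.67e5 lbf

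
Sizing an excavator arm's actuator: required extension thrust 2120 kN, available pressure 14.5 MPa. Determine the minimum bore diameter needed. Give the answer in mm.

Extension force acts on the full piston face: F = P × (π/4)D².
D = √(4F / (πP)) = √(4 × 2120 kN / (π × 14.5 MPa))

D ≈ 431 mm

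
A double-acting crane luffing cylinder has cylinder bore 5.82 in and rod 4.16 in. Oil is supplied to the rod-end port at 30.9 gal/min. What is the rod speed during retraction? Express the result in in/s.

v ≈ 9.14 in/s

Rod-side annular area A_ann = π/4 × (5.82² − 4.16²) = 13.01 in^2
Flow into the rod-end port fills the annular volume.
v = Q / A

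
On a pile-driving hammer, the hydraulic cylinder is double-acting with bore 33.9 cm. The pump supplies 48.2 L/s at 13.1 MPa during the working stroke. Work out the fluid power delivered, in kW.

Hydraulic power = P × Q

W ≈ 631 kW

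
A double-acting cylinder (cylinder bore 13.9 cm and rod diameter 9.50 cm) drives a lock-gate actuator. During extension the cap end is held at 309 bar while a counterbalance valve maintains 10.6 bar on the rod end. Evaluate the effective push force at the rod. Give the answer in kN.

Cap-side area A_cap = π/4 × (13.9 cm)² = 151.7 cm^2
Rod-side annular area A_ann = π/4 × (13.9² − 9.50²) = 80.86 cm^2
Net thrust = P_cap·A_cap − P_rod·A_ann = 468.9 kN − 8.572 kN

F ≈ 460 kN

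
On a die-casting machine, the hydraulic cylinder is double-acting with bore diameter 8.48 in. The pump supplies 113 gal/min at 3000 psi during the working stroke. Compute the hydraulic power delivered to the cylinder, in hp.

W ≈ 198 hp

Hydraulic power = P × Q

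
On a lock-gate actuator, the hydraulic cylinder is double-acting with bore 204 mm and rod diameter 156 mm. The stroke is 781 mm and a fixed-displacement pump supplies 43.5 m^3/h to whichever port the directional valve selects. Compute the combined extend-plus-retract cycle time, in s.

Cap-side area A_cap = π/4 × (204 mm)² = 32690 mm^2
Rod-side annular area A_ann = π/4 × (204² − 156²) = 13570 mm^2
t_ext = A_cap·L/Q = 2.113 s
t_ret = A_ann·L/Q = 0.8772 s
t_cycle = t_ext + t_ret

t ≈ 2.99 s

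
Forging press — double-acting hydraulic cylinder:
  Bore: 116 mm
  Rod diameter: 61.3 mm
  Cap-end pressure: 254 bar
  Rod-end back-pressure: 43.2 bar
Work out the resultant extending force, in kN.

Cap-side area A_cap = π/4 × (116 mm)² = 10570 mm^2
Rod-side annular area A_ann = π/4 × (116² − 61.3²) = 7617 mm^2
Net thrust = P_cap·A_cap − P_rod·A_ann = 268.4 kN − 32.91 kN

F ≈ 236 kN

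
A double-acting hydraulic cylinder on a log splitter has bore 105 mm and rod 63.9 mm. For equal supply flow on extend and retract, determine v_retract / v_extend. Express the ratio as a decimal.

Cap-side area A_cap = π/4 × (105 mm)² = 8659 mm^2
Rod-side annular area A_ann = π/4 × (105² − 63.9²) = 5452 mm^2
For equal Q, v ∝ 1/A, so v_ret/v_ext = A_cap/A_ann.

v_ret/v_ext ≈ 1.59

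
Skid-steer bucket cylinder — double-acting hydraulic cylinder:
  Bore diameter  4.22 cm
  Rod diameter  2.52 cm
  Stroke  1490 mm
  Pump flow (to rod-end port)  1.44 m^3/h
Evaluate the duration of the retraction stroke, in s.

Rod-side annular area A_ann = π/4 × (4.22² − 2.52²) = 8.999 cm^2
Swept volume V = A × L; t = V / Q = A·L / Q

t ≈ 3.35 s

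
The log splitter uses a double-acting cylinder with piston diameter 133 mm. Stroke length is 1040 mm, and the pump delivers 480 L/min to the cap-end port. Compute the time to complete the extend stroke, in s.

t ≈ 1.81 s

Cap-side area A_cap = π/4 × (133 mm)² = 13890 mm^2
Swept volume V = A × L; t = V / Q = A·L / Q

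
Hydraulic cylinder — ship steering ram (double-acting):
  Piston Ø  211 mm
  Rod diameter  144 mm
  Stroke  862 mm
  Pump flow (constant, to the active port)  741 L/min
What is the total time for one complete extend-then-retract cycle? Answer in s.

t ≈ 3.74 s

Cap-side area A_cap = π/4 × (211 mm)² = 34970 mm^2
Rod-side annular area A_ann = π/4 × (211² − 144²) = 18680 mm^2
t_ext = A_cap·L/Q = 2.441 s
t_ret = A_ann·L/Q = 1.304 s
t_cycle = t_ext + t_ret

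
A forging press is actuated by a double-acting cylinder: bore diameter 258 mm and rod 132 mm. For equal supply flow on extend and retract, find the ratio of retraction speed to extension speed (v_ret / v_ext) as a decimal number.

Cap-side area A_cap = π/4 × (258 mm)² = 52280 mm^2
Rod-side annular area A_ann = π/4 × (258² − 132²) = 38590 mm^2
For equal Q, v ∝ 1/A, so v_ret/v_ext = A_cap/A_ann.

v_ret/v_ext ≈ 1.35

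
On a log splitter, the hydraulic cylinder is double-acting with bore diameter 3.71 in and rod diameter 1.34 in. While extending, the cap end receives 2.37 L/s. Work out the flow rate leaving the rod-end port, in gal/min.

Q_out ≈ 32.7 gal/min

Cap-side area A_cap = π/4 × (3.71 in)² = 10.81 in^2
Rod-side annular area A_ann = π/4 × (3.71² − 1.34²) = 9.400 in^2
Piston speed v = Q_in/A_cap; rod-end outflow Q_out = v × A_ann = Q_in × A_ann/A_cap.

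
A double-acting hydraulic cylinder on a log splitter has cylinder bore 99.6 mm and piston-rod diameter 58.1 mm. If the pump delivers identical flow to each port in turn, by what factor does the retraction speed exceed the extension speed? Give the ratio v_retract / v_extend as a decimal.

Cap-side area A_cap = π/4 × (99.6 mm)² = 7791 mm^2
Rod-side annular area A_ann = π/4 × (99.6² − 58.1²) = 5140 mm^2
For equal Q, v ∝ 1/A, so v_ret/v_ext = A_cap/A_ann.

v_ret/v_ext ≈ 1.52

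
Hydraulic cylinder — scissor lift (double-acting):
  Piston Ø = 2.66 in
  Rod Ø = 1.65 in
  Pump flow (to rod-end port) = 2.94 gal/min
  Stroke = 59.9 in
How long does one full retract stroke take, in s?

Rod-side annular area A_ann = π/4 × (2.66² − 1.65²) = 3.419 in^2
Swept volume V = A × L; t = V / Q = A·L / Q

t ≈ 18.1 s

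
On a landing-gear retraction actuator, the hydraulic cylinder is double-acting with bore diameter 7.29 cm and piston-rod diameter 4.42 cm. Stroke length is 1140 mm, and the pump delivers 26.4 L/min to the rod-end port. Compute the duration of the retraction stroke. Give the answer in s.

Rod-side annular area A_ann = π/4 × (7.29² − 4.42²) = 26.40 cm^2
Swept volume V = A × L; t = V / Q = A·L / Q

t ≈ 6.84 s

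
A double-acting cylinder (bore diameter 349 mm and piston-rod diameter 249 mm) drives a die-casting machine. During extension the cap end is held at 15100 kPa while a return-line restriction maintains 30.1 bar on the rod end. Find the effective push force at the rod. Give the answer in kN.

F ≈ 1300 kN

Cap-side area A_cap = π/4 × (349 mm)² = 95660 mm^2
Rod-side annular area A_ann = π/4 × (349² − 249²) = 46970 mm^2
Net thrust = P_cap·A_cap − P_rod·A_ann = 1445 kN − 141.4 kN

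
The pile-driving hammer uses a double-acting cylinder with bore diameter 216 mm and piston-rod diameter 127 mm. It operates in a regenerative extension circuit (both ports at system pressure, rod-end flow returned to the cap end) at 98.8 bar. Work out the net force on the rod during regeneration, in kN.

With equal pressure on both faces, forces on the annular region cancel; the net push is pressure × rod cross-section.
Rod cross-section A_rod = π/4 × (127 mm)² = 12670 mm^2
F = P × A_rod

F ≈ 125 kN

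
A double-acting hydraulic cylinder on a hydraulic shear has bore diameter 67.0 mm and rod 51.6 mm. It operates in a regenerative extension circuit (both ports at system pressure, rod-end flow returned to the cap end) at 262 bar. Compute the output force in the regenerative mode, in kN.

F ≈ 54.8 kN

With equal pressure on both faces, forces on the annular region cancel; the net push is pressure × rod cross-section.
Rod cross-section A_rod = π/4 × (51.6 mm)² = 2091 mm^2
F = P × A_rod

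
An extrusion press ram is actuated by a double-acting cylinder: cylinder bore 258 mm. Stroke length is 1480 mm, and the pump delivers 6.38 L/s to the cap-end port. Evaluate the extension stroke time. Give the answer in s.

Cap-side area A_cap = π/4 × (258 mm)² = 52280 mm^2
Swept volume V = A × L; t = V / Q = A·L / Q

t ≈ 12.1 s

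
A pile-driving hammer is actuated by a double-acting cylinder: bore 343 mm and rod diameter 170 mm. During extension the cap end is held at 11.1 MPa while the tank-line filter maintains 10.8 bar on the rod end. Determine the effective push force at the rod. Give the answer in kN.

F ≈ 950 kN

Cap-side area A_cap = π/4 × (343 mm)² = 92400 mm^2
Rod-side annular area A_ann = π/4 × (343² − 170²) = 69700 mm^2
Net thrust = P_cap·A_cap − P_rod·A_ann = 1026 kN − 75.28 kN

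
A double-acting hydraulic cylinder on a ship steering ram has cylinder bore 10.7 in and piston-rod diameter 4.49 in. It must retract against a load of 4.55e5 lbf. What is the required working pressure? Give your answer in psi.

P ≈ 6140 psi

Rod-side annular area A_ann = π/4 × (10.7² − 4.49²) = 74.09 in^2
Retraction: pressure acts on the annular area.
P = F / A = 4.55e5 lbf / A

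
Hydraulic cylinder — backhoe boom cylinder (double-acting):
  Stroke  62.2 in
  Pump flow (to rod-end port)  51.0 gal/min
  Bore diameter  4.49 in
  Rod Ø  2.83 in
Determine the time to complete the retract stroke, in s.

Rod-side annular area A_ann = π/4 × (4.49² − 2.83²) = 9.544 in^2
Swept volume V = A × L; t = V / Q = A·L / Q

t ≈ 3.02 s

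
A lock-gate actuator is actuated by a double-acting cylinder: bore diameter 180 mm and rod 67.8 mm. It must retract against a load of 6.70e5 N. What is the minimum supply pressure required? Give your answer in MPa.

Rod-side annular area A_ann = π/4 × (180² − 67.8²) = 21840 mm^2
Retraction: pressure acts on the annular area.
P = F / A = 6.70e5 N / A

P ≈ 30.7 MPa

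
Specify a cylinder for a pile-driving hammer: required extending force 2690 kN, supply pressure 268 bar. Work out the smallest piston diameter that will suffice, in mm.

D ≈ 357 mm

Extension force acts on the full piston face: F = P × (π/4)D².
D = √(4F / (πP)) = √(4 × 2690 kN / (π × 268 bar))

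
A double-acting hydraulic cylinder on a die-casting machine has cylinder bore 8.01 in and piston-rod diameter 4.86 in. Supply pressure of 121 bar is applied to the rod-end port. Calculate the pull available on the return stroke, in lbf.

Rod-side annular area A_ann = π/4 × (8.01² − 4.86²) = 31.84 in^2
On retraction the pressure acts on the annular area (bore minus rod).
F = P × A_ann

F ≈ 55900 lbf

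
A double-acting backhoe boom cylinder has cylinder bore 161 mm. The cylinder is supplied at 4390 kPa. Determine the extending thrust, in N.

Cap-side area A_cap = π/4 × (161 mm)² = 20360 mm^2
F = P × A_cap = 4390 kPa × A_cap

F ≈ 89400 N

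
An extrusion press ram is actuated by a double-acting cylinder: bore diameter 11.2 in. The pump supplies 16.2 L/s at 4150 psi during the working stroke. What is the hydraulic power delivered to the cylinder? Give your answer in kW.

W ≈ 464 kW

Hydraulic power = P × Q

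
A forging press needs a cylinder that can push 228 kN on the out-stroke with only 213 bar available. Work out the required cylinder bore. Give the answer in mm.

D ≈ 117 mm

Extension force acts on the full piston face: F = P × (π/4)D².
D = √(4F / (πP)) = √(4 × 228 kN / (π × 213 bar))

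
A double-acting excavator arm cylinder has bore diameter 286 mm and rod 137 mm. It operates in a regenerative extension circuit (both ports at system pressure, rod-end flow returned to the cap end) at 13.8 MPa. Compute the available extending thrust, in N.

F ≈ 2.03e5 N

With equal pressure on both faces, forces on the annular region cancel; the net push is pressure × rod cross-section.
Rod cross-section A_rod = π/4 × (137 mm)² = 14740 mm^2
F = P × A_rod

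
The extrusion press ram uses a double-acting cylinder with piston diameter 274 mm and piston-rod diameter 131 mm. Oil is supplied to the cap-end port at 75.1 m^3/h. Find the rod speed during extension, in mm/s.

Cap-side area A_cap = π/4 × (274 mm)² = 58960 mm^2
v = Q / A

v ≈ 354 mm/s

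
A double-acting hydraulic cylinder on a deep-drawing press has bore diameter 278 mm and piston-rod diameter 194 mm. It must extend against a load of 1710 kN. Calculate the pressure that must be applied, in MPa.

Cap-side area A_cap = π/4 × (278 mm)² = 60700 mm^2
P = F / A = 1710 kN / A

P ≈ 28.2 MPa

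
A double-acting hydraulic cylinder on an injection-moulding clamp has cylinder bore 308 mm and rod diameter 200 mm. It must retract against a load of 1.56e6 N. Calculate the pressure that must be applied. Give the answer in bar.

P ≈ 362 bar

Rod-side annular area A_ann = π/4 × (308² − 200²) = 43090 mm^2
Retraction: pressure acts on the annular area.
P = F / A = 1.56e6 N / A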